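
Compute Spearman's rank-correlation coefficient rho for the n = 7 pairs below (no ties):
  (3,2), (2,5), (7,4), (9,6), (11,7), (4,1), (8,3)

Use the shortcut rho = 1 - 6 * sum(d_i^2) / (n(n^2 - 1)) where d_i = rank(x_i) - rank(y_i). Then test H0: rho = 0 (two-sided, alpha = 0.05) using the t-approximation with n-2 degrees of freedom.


Step 1: Rank x and y separately (midranks; no ties here).
rank(x): 3->2, 2->1, 7->4, 9->6, 11->7, 4->3, 8->5
rank(y): 2->2, 5->5, 4->4, 6->6, 7->7, 1->1, 3->3
Step 2: d_i = R_x(i) - R_y(i); compute d_i^2.
  (2-2)^2=0, (1-5)^2=16, (4-4)^2=0, (6-6)^2=0, (7-7)^2=0, (3-1)^2=4, (5-3)^2=4
sum(d^2) = 24.
Step 3: rho = 1 - 6*24 / (7*(7^2 - 1)) = 1 - 144/336 = 0.571429.
Step 4: Under H0, t = rho * sqrt((n-2)/(1-rho^2)) = 1.5570 ~ t(5).
Step 5: Two-sided p-value from the t-distribution with 5 df = 0.180202.
Step 6: alpha = 0.05. fail to reject H0.

rho = 0.5714, p = 0.180202, fail to reject H0 at alpha = 0.05.


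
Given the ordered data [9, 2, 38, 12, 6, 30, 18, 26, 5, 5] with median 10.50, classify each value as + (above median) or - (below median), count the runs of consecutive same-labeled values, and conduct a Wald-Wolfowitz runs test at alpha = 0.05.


Step 1: Compute median = 10.50; label A = above, B = below.
Labels in order: BBAABAAABB  (n_A = 5, n_B = 5)
Step 2: Count runs R = 5.
Step 3: Under H0 (random ordering), E[R] = 2*n_A*n_B/(n_A+n_B) + 1 = 2*5*5/10 + 1 = 6.0000.
        Var[R] = 2*n_A*n_B*(2*n_A*n_B - n_A - n_B) / ((n_A+n_B)^2 * (n_A+n_B-1)) = 2000/900 = 2.2222.
        SD[R] = 1.4907.
Step 4: Continuity-corrected z = (R + 0.5 - E[R]) / SD[R] = (5 + 0.5 - 6.0000) / 1.4907 = -0.3354.
Step 5: Two-sided p-value via normal approximation = 2*(1 - Phi(|z|)) = 0.737316.
Step 6: alpha = 0.05. fail to reject H0.

R = 5, z = -0.3354, p = 0.737316, fail to reject H0.


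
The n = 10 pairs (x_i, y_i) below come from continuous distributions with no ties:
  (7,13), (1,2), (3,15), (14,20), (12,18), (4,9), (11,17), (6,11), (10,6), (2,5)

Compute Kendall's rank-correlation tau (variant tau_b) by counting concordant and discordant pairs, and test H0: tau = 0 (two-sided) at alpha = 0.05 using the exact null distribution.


Step 1: Enumerate the 45 unordered pairs (i,j) with i<j and classify each by sign(x_j-x_i) * sign(y_j-y_i).
  (1,2):dx=-6,dy=-11->C; (1,3):dx=-4,dy=+2->D; (1,4):dx=+7,dy=+7->C; (1,5):dx=+5,dy=+5->C
  (1,6):dx=-3,dy=-4->C; (1,7):dx=+4,dy=+4->C; (1,8):dx=-1,dy=-2->C; (1,9):dx=+3,dy=-7->D
  (1,10):dx=-5,dy=-8->C; (2,3):dx=+2,dy=+13->C; (2,4):dx=+13,dy=+18->C; (2,5):dx=+11,dy=+16->C
  (2,6):dx=+3,dy=+7->C; (2,7):dx=+10,dy=+15->C; (2,8):dx=+5,dy=+9->C; (2,9):dx=+9,dy=+4->C
  (2,10):dx=+1,dy=+3->C; (3,4):dx=+11,dy=+5->C; (3,5):dx=+9,dy=+3->C; (3,6):dx=+1,dy=-6->D
  (3,7):dx=+8,dy=+2->C; (3,8):dx=+3,dy=-4->D; (3,9):dx=+7,dy=-9->D; (3,10):dx=-1,dy=-10->C
  (4,5):dx=-2,dy=-2->C; (4,6):dx=-10,dy=-11->C; (4,7):dx=-3,dy=-3->C; (4,8):dx=-8,dy=-9->C
  (4,9):dx=-4,dy=-14->C; (4,10):dx=-12,dy=-15->C; (5,6):dx=-8,dy=-9->C; (5,7):dx=-1,dy=-1->C
  (5,8):dx=-6,dy=-7->C; (5,9):dx=-2,dy=-12->C; (5,10):dx=-10,dy=-13->C; (6,7):dx=+7,dy=+8->C
  (6,8):dx=+2,dy=+2->C; (6,9):dx=+6,dy=-3->D; (6,10):dx=-2,dy=-4->C; (7,8):dx=-5,dy=-6->C
  (7,9):dx=-1,dy=-11->C; (7,10):dx=-9,dy=-12->C; (8,9):dx=+4,dy=-5->D; (8,10):dx=-4,dy=-6->C
  (9,10):dx=-8,dy=-1->C
Step 2: C = 38, D = 7, total pairs = 45.
Step 3: tau = (C - D)/(n(n-1)/2) = (38 - 7)/45 = 0.688889.
Step 4: Exact two-sided p-value (enumerate n! = 3628800 permutations of y under H0): p = 0.004687.
Step 5: alpha = 0.05. reject H0.

tau_b = 0.6889 (C=38, D=7), p = 0.004687, reject H0.


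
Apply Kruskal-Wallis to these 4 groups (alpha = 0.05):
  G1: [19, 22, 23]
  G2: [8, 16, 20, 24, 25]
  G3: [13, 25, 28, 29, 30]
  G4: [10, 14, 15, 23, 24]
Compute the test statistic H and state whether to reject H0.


Step 1: Combine all N = 18 observations and assign midranks.
sorted (value, group, rank): (8,G2,1), (10,G4,2), (13,G3,3), (14,G4,4), (15,G4,5), (16,G2,6), (19,G1,7), (20,G2,8), (22,G1,9), (23,G1,10.5), (23,G4,10.5), (24,G2,12.5), (24,G4,12.5), (25,G2,14.5), (25,G3,14.5), (28,G3,16), (29,G3,17), (30,G3,18)
Step 2: Sum ranks within each group.
R_1 = 26.5 (n_1 = 3)
R_2 = 42 (n_2 = 5)
R_3 = 68.5 (n_3 = 5)
R_4 = 34 (n_4 = 5)
Step 3: H = 12/(N(N+1)) * sum(R_i^2/n_i) - 3(N+1)
     = 12/(18*19) * (26.5^2/3 + 42^2/5 + 68.5^2/5 + 34^2/5) - 3*19
     = 0.035088 * 1756.53 - 57
     = 4.632749.
Step 4: Ties present; correction factor C = 1 - 18/(18^3 - 18) = 0.996904. Corrected H = 4.632749 / 0.996904 = 4.647136.
Step 5: Under H0, H ~ chi^2(3); p-value = 0.199536.
Step 6: alpha = 0.05. fail to reject H0.

H = 4.6471, df = 3, p = 0.199536, fail to reject H0.


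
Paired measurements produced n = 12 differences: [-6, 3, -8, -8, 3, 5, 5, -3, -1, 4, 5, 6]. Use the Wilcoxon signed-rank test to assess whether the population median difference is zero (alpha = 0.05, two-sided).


Step 1: Drop any zero differences (none here) and take |d_i|.
|d| = [6, 3, 8, 8, 3, 5, 5, 3, 1, 4, 5, 6]
Step 2: Midrank |d_i| (ties get averaged ranks).
ranks: |6|->9.5, |3|->3, |8|->11.5, |8|->11.5, |3|->3, |5|->7, |5|->7, |3|->3, |1|->1, |4|->5, |5|->7, |6|->9.5
Step 3: Attach original signs; sum ranks with positive sign and with negative sign.
W+ = 3 + 3 + 7 + 7 + 5 + 7 + 9.5 = 41.5
W- = 9.5 + 11.5 + 11.5 + 3 + 1 = 36.5
(Check: W+ + W- = 78 should equal n(n+1)/2 = 78.)
Step 4: Test statistic W = min(W+, W-) = 36.5.
Step 5: Ties in |d|, so use the tie-corrected normal approximation.
        E[W] = n(n+1)/4 = 12*13/4 = 39.
        Tie groups: |d|=3 (t=3), |d|=5 (t=3), |d|=6 (t=2), |d|=8 (t=2); sum(t^3 - t) = 60.
        Var[W] = n(n+1)(2n+1)/24 - sum(t^3-t)/48 = 3900/24 - 60/48 = 161.25.
        z = (W - E[W]) / sqrt(Var[W]) = (36.5 - 39) / 12.6984 = -0.1969.
        Two-sided p = 2*Phi(z) = 0.843926.
Step 6: alpha = 0.05. fail to reject H0.

W+ = 41.5, W- = 36.5, W = min = 36.5, p = 0.843926, fail to reject H0.


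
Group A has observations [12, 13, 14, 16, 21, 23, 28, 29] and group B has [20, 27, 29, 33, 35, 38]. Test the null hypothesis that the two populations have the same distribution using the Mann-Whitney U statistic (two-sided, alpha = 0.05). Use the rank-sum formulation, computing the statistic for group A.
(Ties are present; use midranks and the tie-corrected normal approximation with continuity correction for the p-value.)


Step 1: Combine and sort all 14 observations; assign midranks.
sorted (value, group): (12,X), (13,X), (14,X), (16,X), (20,Y), (21,X), (23,X), (27,Y), (28,X), (29,X), (29,Y), (33,Y), (35,Y), (38,Y)
ranks: 12->1, 13->2, 14->3, 16->4, 20->5, 21->6, 23->7, 27->8, 28->9, 29->10.5, 29->10.5, 33->12, 35->13, 38->14
Step 2: Rank sum for X: R1 = 1 + 2 + 3 + 4 + 6 + 7 + 9 + 10.5 = 42.5.
Step 3: U_X = R1 - n1(n1+1)/2 = 42.5 - 8*9/2 = 42.5 - 36 = 6.5.
       U_Y = n1*n2 - U_X = 48 - 6.5 = 41.5.
Step 4: Ties are present, so use the tie-corrected normal approximation (with continuity correction) for the p-value.
Step 5: p-value = 0.028013; compare to alpha = 0.05. reject H0.

U_X = 6.5, p = 0.028013, reject H0 at alpha = 0.05.


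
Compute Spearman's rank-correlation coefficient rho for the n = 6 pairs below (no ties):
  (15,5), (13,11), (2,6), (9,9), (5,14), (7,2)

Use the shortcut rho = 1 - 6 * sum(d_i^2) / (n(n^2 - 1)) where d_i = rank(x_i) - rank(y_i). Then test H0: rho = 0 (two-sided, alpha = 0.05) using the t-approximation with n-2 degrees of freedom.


Step 1: Rank x and y separately (midranks; no ties here).
rank(x): 15->6, 13->5, 2->1, 9->4, 5->2, 7->3
rank(y): 5->2, 11->5, 6->3, 9->4, 14->6, 2->1
Step 2: d_i = R_x(i) - R_y(i); compute d_i^2.
  (6-2)^2=16, (5-5)^2=0, (1-3)^2=4, (4-4)^2=0, (2-6)^2=16, (3-1)^2=4
sum(d^2) = 40.
Step 3: rho = 1 - 6*40 / (6*(6^2 - 1)) = 1 - 240/210 = -0.142857.
Step 4: Under H0, t = rho * sqrt((n-2)/(1-rho^2)) = -0.2887 ~ t(4).
Step 5: Two-sided p-value from the t-distribution with 4 df = 0.787172.
Step 6: alpha = 0.05. fail to reject H0.

rho = -0.1429, p = 0.787172, fail to reject H0 at alpha = 0.05.


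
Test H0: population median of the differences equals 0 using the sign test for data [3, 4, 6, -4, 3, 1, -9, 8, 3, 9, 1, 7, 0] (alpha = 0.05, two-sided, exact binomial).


Step 1: Discard zero differences. Original n = 13; n_eff = number of nonzero differences = 12.
Nonzero differences (with sign): +3, +4, +6, -4, +3, +1, -9, +8, +3, +9, +1, +7
Step 2: Count signs: positive = 10, negative = 2.
Step 3: Under H0: P(positive) = 0.5, so the number of positives S ~ Bin(12, 0.5).
Step 4: Two-sided exact p-value = sum of Bin(12,0.5) probabilities at or below the observed probability = 0.038574.
Step 5: alpha = 0.05. reject H0.

n_eff = 12, pos = 10, neg = 2, p = 0.038574, reject H0.


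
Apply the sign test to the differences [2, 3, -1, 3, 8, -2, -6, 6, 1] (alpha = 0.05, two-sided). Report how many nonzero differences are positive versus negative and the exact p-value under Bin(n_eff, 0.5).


Step 1: Discard zero differences. Original n = 9; n_eff = number of nonzero differences = 9.
Nonzero differences (with sign): +2, +3, -1, +3, +8, -2, -6, +6, +1
Step 2: Count signs: positive = 6, negative = 3.
Step 3: Under H0: P(positive) = 0.5, so the number of positives S ~ Bin(9, 0.5).
Step 4: Two-sided exact p-value = sum of Bin(9,0.5) probabilities at or below the observed probability = 0.507812.
Step 5: alpha = 0.05. fail to reject H0.

n_eff = 9, pos = 6, neg = 3, p = 0.507812, fail to reject H0.


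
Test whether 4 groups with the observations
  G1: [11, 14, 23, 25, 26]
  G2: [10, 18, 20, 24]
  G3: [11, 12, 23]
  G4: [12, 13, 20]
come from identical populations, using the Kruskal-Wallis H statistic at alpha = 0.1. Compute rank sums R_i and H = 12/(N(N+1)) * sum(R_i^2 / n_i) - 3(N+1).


Step 1: Combine all N = 15 observations and assign midranks.
sorted (value, group, rank): (10,G2,1), (11,G1,2.5), (11,G3,2.5), (12,G3,4.5), (12,G4,4.5), (13,G4,6), (14,G1,7), (18,G2,8), (20,G2,9.5), (20,G4,9.5), (23,G1,11.5), (23,G3,11.5), (24,G2,13), (25,G1,14), (26,G1,15)
Step 2: Sum ranks within each group.
R_1 = 50 (n_1 = 5)
R_2 = 31.5 (n_2 = 4)
R_3 = 18.5 (n_3 = 3)
R_4 = 20 (n_4 = 3)
Step 3: H = 12/(N(N+1)) * sum(R_i^2/n_i) - 3(N+1)
     = 12/(15*16) * (50^2/5 + 31.5^2/4 + 18.5^2/3 + 20^2/3) - 3*16
     = 0.050000 * 995.479 - 48
     = 1.773958.
Step 4: Ties present; correction factor C = 1 - 24/(15^3 - 15) = 0.992857. Corrected H = 1.773958 / 0.992857 = 1.786721.
Step 5: Under H0, H ~ chi^2(3); p-value = 0.617829.
Step 6: alpha = 0.1. fail to reject H0.

H = 1.7867, df = 3, p = 0.617829, fail to reject H0.


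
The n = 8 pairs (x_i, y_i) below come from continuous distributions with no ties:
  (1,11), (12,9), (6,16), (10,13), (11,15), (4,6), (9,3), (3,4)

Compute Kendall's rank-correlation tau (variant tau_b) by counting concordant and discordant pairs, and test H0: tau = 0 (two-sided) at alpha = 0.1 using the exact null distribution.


Step 1: Enumerate the 28 unordered pairs (i,j) with i<j and classify each by sign(x_j-x_i) * sign(y_j-y_i).
  (1,2):dx=+11,dy=-2->D; (1,3):dx=+5,dy=+5->C; (1,4):dx=+9,dy=+2->C; (1,5):dx=+10,dy=+4->C
  (1,6):dx=+3,dy=-5->D; (1,7):dx=+8,dy=-8->D; (1,8):dx=+2,dy=-7->D; (2,3):dx=-6,dy=+7->D
  (2,4):dx=-2,dy=+4->D; (2,5):dx=-1,dy=+6->D; (2,6):dx=-8,dy=-3->C; (2,7):dx=-3,dy=-6->C
  (2,8):dx=-9,dy=-5->C; (3,4):dx=+4,dy=-3->D; (3,5):dx=+5,dy=-1->D; (3,6):dx=-2,dy=-10->C
  (3,7):dx=+3,dy=-13->D; (3,8):dx=-3,dy=-12->C; (4,5):dx=+1,dy=+2->C; (4,6):dx=-6,dy=-7->C
  (4,7):dx=-1,dy=-10->C; (4,8):dx=-7,dy=-9->C; (5,6):dx=-7,dy=-9->C; (5,7):dx=-2,dy=-12->C
  (5,8):dx=-8,dy=-11->C; (6,7):dx=+5,dy=-3->D; (6,8):dx=-1,dy=-2->C; (7,8):dx=-6,dy=+1->D
Step 2: C = 16, D = 12, total pairs = 28.
Step 3: tau = (C - D)/(n(n-1)/2) = (16 - 12)/28 = 0.142857.
Step 4: Exact two-sided p-value (enumerate n! = 40320 permutations of y under H0): p = 0.719544.
Step 5: alpha = 0.1. fail to reject H0.

tau_b = 0.1429 (C=16, D=12), p = 0.719544, fail to reject H0.


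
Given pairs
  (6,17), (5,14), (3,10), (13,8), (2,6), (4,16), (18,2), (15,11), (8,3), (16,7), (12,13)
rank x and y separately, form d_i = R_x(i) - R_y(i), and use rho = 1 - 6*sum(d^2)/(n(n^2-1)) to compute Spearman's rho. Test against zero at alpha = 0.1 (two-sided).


Step 1: Rank x and y separately (midranks; no ties here).
rank(x): 6->5, 5->4, 3->2, 13->8, 2->1, 4->3, 18->11, 15->9, 8->6, 16->10, 12->7
rank(y): 17->11, 14->9, 10->6, 8->5, 6->3, 16->10, 2->1, 11->7, 3->2, 7->4, 13->8
Step 2: d_i = R_x(i) - R_y(i); compute d_i^2.
  (5-11)^2=36, (4-9)^2=25, (2-6)^2=16, (8-5)^2=9, (1-3)^2=4, (3-10)^2=49, (11-1)^2=100, (9-7)^2=4, (6-2)^2=16, (10-4)^2=36, (7-8)^2=1
sum(d^2) = 296.
Step 3: rho = 1 - 6*296 / (11*(11^2 - 1)) = 1 - 1776/1320 = -0.345455.
Step 4: Under H0, t = rho * sqrt((n-2)/(1-rho^2)) = -1.1044 ~ t(9).
Step 5: Two-sided p-value from the t-distribution with 9 df = 0.298089.
Step 6: alpha = 0.1. fail to reject H0.

rho = -0.3455, p = 0.298089, fail to reject H0 at alpha = 0.1.


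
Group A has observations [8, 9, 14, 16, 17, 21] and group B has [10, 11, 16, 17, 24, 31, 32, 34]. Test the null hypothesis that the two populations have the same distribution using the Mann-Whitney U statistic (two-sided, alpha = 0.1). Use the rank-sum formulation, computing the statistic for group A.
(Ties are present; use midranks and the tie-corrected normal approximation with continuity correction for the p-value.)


Step 1: Combine and sort all 14 observations; assign midranks.
sorted (value, group): (8,X), (9,X), (10,Y), (11,Y), (14,X), (16,X), (16,Y), (17,X), (17,Y), (21,X), (24,Y), (31,Y), (32,Y), (34,Y)
ranks: 8->1, 9->2, 10->3, 11->4, 14->5, 16->6.5, 16->6.5, 17->8.5, 17->8.5, 21->10, 24->11, 31->12, 32->13, 34->14
Step 2: Rank sum for X: R1 = 1 + 2 + 5 + 6.5 + 8.5 + 10 = 33.
Step 3: U_X = R1 - n1(n1+1)/2 = 33 - 6*7/2 = 33 - 21 = 12.
       U_Y = n1*n2 - U_X = 48 - 12 = 36.
Step 4: Ties are present, so use the tie-corrected normal approximation (with continuity correction) for the p-value.
Step 5: p-value = 0.136773; compare to alpha = 0.1. fail to reject H0.

U_X = 12, p = 0.136773, fail to reject H0 at alpha = 0.1.


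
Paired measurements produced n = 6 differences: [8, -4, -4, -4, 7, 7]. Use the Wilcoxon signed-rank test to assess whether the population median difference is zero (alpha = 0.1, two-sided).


Step 1: Drop any zero differences (none here) and take |d_i|.
|d| = [8, 4, 4, 4, 7, 7]
Step 2: Midrank |d_i| (ties get averaged ranks).
ranks: |8|->6, |4|->2, |4|->2, |4|->2, |7|->4.5, |7|->4.5
Step 3: Attach original signs; sum ranks with positive sign and with negative sign.
W+ = 6 + 4.5 + 4.5 = 15
W- = 2 + 2 + 2 = 6
(Check: W+ + W- = 21 should equal n(n+1)/2 = 21.)
Step 4: Test statistic W = min(W+, W-) = 6.
Step 5: Ties in |d|, so use the tie-corrected normal approximation.
        E[W] = n(n+1)/4 = 6*7/4 = 10.5.
        Tie groups: |d|=4 (t=3), |d|=7 (t=2); sum(t^3 - t) = 30.
        Var[W] = n(n+1)(2n+1)/24 - sum(t^3-t)/48 = 546/24 - 30/48 = 22.125.
        z = (W - E[W]) / sqrt(Var[W]) = (6 - 10.5) / 4.7037 = -0.9567.
        Two-sided p = 2*Phi(z) = 0.338724.
Step 6: alpha = 0.1. fail to reject H0.

W+ = 15, W- = 6, W = min = 6, p = 0.338724, fail to reject H0.


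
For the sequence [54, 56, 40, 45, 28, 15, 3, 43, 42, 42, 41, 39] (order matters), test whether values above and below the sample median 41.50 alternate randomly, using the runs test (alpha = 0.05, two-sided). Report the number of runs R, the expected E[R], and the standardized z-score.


Step 1: Compute median = 41.50; label A = above, B = below.
Labels in order: AABABBBAAABB  (n_A = 6, n_B = 6)
Step 2: Count runs R = 6.
Step 3: Under H0 (random ordering), E[R] = 2*n_A*n_B/(n_A+n_B) + 1 = 2*6*6/12 + 1 = 7.0000.
        Var[R] = 2*n_A*n_B*(2*n_A*n_B - n_A - n_B) / ((n_A+n_B)^2 * (n_A+n_B-1)) = 4320/1584 = 2.7273.
        SD[R] = 1.6514.
Step 4: Continuity-corrected z = (R + 0.5 - E[R]) / SD[R] = (6 + 0.5 - 7.0000) / 1.6514 = -0.3028.
Step 5: Two-sided p-value via normal approximation = 2*(1 - Phi(|z|)) = 0.762069.
Step 6: alpha = 0.05. fail to reject H0.

R = 6, z = -0.3028, p = 0.762069, fail to reject H0.


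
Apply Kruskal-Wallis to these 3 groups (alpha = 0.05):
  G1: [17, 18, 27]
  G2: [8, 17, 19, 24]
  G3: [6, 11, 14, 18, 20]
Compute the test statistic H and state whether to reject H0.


Step 1: Combine all N = 12 observations and assign midranks.
sorted (value, group, rank): (6,G3,1), (8,G2,2), (11,G3,3), (14,G3,4), (17,G1,5.5), (17,G2,5.5), (18,G1,7.5), (18,G3,7.5), (19,G2,9), (20,G3,10), (24,G2,11), (27,G1,12)
Step 2: Sum ranks within each group.
R_1 = 25 (n_1 = 3)
R_2 = 27.5 (n_2 = 4)
R_3 = 25.5 (n_3 = 5)
Step 3: H = 12/(N(N+1)) * sum(R_i^2/n_i) - 3(N+1)
     = 12/(12*13) * (25^2/3 + 27.5^2/4 + 25.5^2/5) - 3*13
     = 0.076923 * 527.446 - 39
     = 1.572756.
Step 4: Ties present; correction factor C = 1 - 12/(12^3 - 12) = 0.993007. Corrected H = 1.572756 / 0.993007 = 1.583832.
Step 5: Under H0, H ~ chi^2(2); p-value = 0.452976.
Step 6: alpha = 0.05. fail to reject H0.

H = 1.5838, df = 2, p = 0.452976, fail to reject H0.


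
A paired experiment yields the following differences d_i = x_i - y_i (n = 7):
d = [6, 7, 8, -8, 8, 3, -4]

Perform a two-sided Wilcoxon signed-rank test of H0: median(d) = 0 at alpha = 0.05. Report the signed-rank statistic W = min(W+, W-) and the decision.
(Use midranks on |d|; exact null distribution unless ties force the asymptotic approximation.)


Step 1: Drop any zero differences (none here) and take |d_i|.
|d| = [6, 7, 8, 8, 8, 3, 4]
Step 2: Midrank |d_i| (ties get averaged ranks).
ranks: |6|->3, |7|->4, |8|->6, |8|->6, |8|->6, |3|->1, |4|->2
Step 3: Attach original signs; sum ranks with positive sign and with negative sign.
W+ = 3 + 4 + 6 + 6 + 1 = 20
W- = 6 + 2 = 8
(Check: W+ + W- = 28 should equal n(n+1)/2 = 28.)
Step 4: Test statistic W = min(W+, W-) = 8.
Step 5: Ties in |d|, so use the tie-corrected normal approximation.
        E[W] = n(n+1)/4 = 7*8/4 = 14.
        Tie groups: |d|=8 (t=3); sum(t^3 - t) = 24.
        Var[W] = n(n+1)(2n+1)/24 - sum(t^3-t)/48 = 840/24 - 24/48 = 34.5.
        z = (W - E[W]) / sqrt(Var[W]) = (8 - 14) / 5.8737 = -1.0215.
        Two-sided p = 2*Phi(z) = 0.307014.
Step 6: alpha = 0.05. fail to reject H0.

W+ = 20, W- = 8, W = min = 8, p = 0.307014, fail to reject H0.


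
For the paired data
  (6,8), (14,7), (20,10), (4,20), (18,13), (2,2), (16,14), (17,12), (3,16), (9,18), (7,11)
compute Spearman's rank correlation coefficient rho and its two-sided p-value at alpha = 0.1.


Step 1: Rank x and y separately (midranks; no ties here).
rank(x): 6->4, 14->7, 20->11, 4->3, 18->10, 2->1, 16->8, 17->9, 3->2, 9->6, 7->5
rank(y): 8->3, 7->2, 10->4, 20->11, 13->7, 2->1, 14->8, 12->6, 16->9, 18->10, 11->5
Step 2: d_i = R_x(i) - R_y(i); compute d_i^2.
  (4-3)^2=1, (7-2)^2=25, (11-4)^2=49, (3-11)^2=64, (10-7)^2=9, (1-1)^2=0, (8-8)^2=0, (9-6)^2=9, (2-9)^2=49, (6-10)^2=16, (5-5)^2=0
sum(d^2) = 222.
Step 3: rho = 1 - 6*222 / (11*(11^2 - 1)) = 1 - 1332/1320 = -0.009091.
Step 4: Under H0, t = rho * sqrt((n-2)/(1-rho^2)) = -0.0273 ~ t(9).
Step 5: Two-sided p-value from the t-distribution with 9 df = 0.978837.
Step 6: alpha = 0.1. fail to reject H0.

rho = -0.0091, p = 0.978837, fail to reject H0 at alpha = 0.1.


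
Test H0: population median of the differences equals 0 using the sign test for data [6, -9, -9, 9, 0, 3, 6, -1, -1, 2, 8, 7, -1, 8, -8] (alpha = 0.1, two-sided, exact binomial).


Step 1: Discard zero differences. Original n = 15; n_eff = number of nonzero differences = 14.
Nonzero differences (with sign): +6, -9, -9, +9, +3, +6, -1, -1, +2, +8, +7, -1, +8, -8
Step 2: Count signs: positive = 8, negative = 6.
Step 3: Under H0: P(positive) = 0.5, so the number of positives S ~ Bin(14, 0.5).
Step 4: Two-sided exact p-value = sum of Bin(14,0.5) probabilities at or below the observed probability = 0.790527.
Step 5: alpha = 0.1. fail to reject H0.

n_eff = 14, pos = 8, neg = 6, p = 0.790527, fail to reject H0.


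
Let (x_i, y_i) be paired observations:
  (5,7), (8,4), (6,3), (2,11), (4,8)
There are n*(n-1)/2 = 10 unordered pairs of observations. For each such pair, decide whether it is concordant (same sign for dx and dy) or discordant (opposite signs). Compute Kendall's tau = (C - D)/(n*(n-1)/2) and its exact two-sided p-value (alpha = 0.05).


Step 1: Enumerate the 10 unordered pairs (i,j) with i<j and classify each by sign(x_j-x_i) * sign(y_j-y_i).
  (1,2):dx=+3,dy=-3->D; (1,3):dx=+1,dy=-4->D; (1,4):dx=-3,dy=+4->D; (1,5):dx=-1,dy=+1->D
  (2,3):dx=-2,dy=-1->C; (2,4):dx=-6,dy=+7->D; (2,5):dx=-4,dy=+4->D; (3,4):dx=-4,dy=+8->D
  (3,5):dx=-2,dy=+5->D; (4,5):dx=+2,dy=-3->D
Step 2: C = 1, D = 9, total pairs = 10.
Step 3: tau = (C - D)/(n(n-1)/2) = (1 - 9)/10 = -0.800000.
Step 4: Exact two-sided p-value (enumerate n! = 120 permutations of y under H0): p = 0.083333.
Step 5: alpha = 0.05. fail to reject H0.

tau_b = -0.8000 (C=1, D=9), p = 0.083333, fail to reject H0.


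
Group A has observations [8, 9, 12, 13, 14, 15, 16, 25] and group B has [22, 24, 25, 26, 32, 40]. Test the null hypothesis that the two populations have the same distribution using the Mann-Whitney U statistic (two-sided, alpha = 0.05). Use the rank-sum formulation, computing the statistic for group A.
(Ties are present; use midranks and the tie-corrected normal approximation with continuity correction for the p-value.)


Step 1: Combine and sort all 14 observations; assign midranks.
sorted (value, group): (8,X), (9,X), (12,X), (13,X), (14,X), (15,X), (16,X), (22,Y), (24,Y), (25,X), (25,Y), (26,Y), (32,Y), (40,Y)
ranks: 8->1, 9->2, 12->3, 13->4, 14->5, 15->6, 16->7, 22->8, 24->9, 25->10.5, 25->10.5, 26->12, 32->13, 40->14
Step 2: Rank sum for X: R1 = 1 + 2 + 3 + 4 + 5 + 6 + 7 + 10.5 = 38.5.
Step 3: U_X = R1 - n1(n1+1)/2 = 38.5 - 8*9/2 = 38.5 - 36 = 2.5.
       U_Y = n1*n2 - U_X = 48 - 2.5 = 45.5.
Step 4: Ties are present, so use the tie-corrected normal approximation (with continuity correction) for the p-value.
Step 5: p-value = 0.006646; compare to alpha = 0.05. reject H0.

U_X = 2.5, p = 0.006646, reject H0 at alpha = 0.05.


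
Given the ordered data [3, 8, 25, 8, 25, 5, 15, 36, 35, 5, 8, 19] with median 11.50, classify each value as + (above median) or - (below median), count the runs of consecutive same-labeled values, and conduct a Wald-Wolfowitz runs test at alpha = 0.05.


Step 1: Compute median = 11.50; label A = above, B = below.
Labels in order: BBABABAAABBA  (n_A = 6, n_B = 6)
Step 2: Count runs R = 8.
Step 3: Under H0 (random ordering), E[R] = 2*n_A*n_B/(n_A+n_B) + 1 = 2*6*6/12 + 1 = 7.0000.
        Var[R] = 2*n_A*n_B*(2*n_A*n_B - n_A - n_B) / ((n_A+n_B)^2 * (n_A+n_B-1)) = 4320/1584 = 2.7273.
        SD[R] = 1.6514.
Step 4: Continuity-corrected z = (R - 0.5 - E[R]) / SD[R] = (8 - 0.5 - 7.0000) / 1.6514 = 0.3028.
Step 5: Two-sided p-value via normal approximation = 2*(1 - Phi(|z|)) = 0.762069.
Step 6: alpha = 0.05. fail to reject H0.

R = 8, z = 0.3028, p = 0.762069, fail to reject H0.


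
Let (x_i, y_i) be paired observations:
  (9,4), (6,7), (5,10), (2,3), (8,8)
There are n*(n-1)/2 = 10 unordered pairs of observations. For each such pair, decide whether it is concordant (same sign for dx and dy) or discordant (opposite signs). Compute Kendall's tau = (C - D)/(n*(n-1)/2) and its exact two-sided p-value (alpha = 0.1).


Step 1: Enumerate the 10 unordered pairs (i,j) with i<j and classify each by sign(x_j-x_i) * sign(y_j-y_i).
  (1,2):dx=-3,dy=+3->D; (1,3):dx=-4,dy=+6->D; (1,4):dx=-7,dy=-1->C; (1,5):dx=-1,dy=+4->D
  (2,3):dx=-1,dy=+3->D; (2,4):dx=-4,dy=-4->C; (2,5):dx=+2,dy=+1->C; (3,4):dx=-3,dy=-7->C
  (3,5):dx=+3,dy=-2->D; (4,5):dx=+6,dy=+5->C
Step 2: C = 5, D = 5, total pairs = 10.
Step 3: tau = (C - D)/(n(n-1)/2) = (5 - 5)/10 = 0.000000.
Step 4: Exact two-sided p-value (enumerate n! = 120 permutations of y under H0): p = 1.000000.
Step 5: alpha = 0.1. fail to reject H0.

tau_b = 0.0000 (C=5, D=5), p = 1.000000, fail to reject H0.


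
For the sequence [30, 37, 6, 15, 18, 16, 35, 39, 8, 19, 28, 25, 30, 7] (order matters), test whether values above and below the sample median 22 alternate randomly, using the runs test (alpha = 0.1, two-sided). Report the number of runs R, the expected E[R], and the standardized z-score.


Step 1: Compute median = 22; label A = above, B = below.
Labels in order: AABBBBAABBAAAB  (n_A = 7, n_B = 7)
Step 2: Count runs R = 6.
Step 3: Under H0 (random ordering), E[R] = 2*n_A*n_B/(n_A+n_B) + 1 = 2*7*7/14 + 1 = 8.0000.
        Var[R] = 2*n_A*n_B*(2*n_A*n_B - n_A - n_B) / ((n_A+n_B)^2 * (n_A+n_B-1)) = 8232/2548 = 3.2308.
        SD[R] = 1.7974.
Step 4: Continuity-corrected z = (R + 0.5 - E[R]) / SD[R] = (6 + 0.5 - 8.0000) / 1.7974 = -0.8345.
Step 5: Two-sided p-value via normal approximation = 2*(1 - Phi(|z|)) = 0.403986.
Step 6: alpha = 0.1. fail to reject H0.

R = 6, z = -0.8345, p = 0.403986, fail to reject H0.


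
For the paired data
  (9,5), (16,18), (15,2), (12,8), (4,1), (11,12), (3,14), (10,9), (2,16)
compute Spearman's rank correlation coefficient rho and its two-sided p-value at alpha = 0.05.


Step 1: Rank x and y separately (midranks; no ties here).
rank(x): 9->4, 16->9, 15->8, 12->7, 4->3, 11->6, 3->2, 10->5, 2->1
rank(y): 5->3, 18->9, 2->2, 8->4, 1->1, 12->6, 14->7, 9->5, 16->8
Step 2: d_i = R_x(i) - R_y(i); compute d_i^2.
  (4-3)^2=1, (9-9)^2=0, (8-2)^2=36, (7-4)^2=9, (3-1)^2=4, (6-6)^2=0, (2-7)^2=25, (5-5)^2=0, (1-8)^2=49
sum(d^2) = 124.
Step 3: rho = 1 - 6*124 / (9*(9^2 - 1)) = 1 - 744/720 = -0.033333.
Step 4: Under H0, t = rho * sqrt((n-2)/(1-rho^2)) = -0.0882 ~ t(7).
Step 5: Two-sided p-value from the t-distribution with 7 df = 0.932157.
Step 6: alpha = 0.05. fail to reject H0.

rho = -0.0333, p = 0.932157, fail to reject H0 at alpha = 0.05.


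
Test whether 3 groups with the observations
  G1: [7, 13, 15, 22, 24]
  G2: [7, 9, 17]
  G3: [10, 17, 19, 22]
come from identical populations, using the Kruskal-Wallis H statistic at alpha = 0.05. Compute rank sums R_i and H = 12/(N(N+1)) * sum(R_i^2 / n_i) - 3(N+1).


Step 1: Combine all N = 12 observations and assign midranks.
sorted (value, group, rank): (7,G1,1.5), (7,G2,1.5), (9,G2,3), (10,G3,4), (13,G1,5), (15,G1,6), (17,G2,7.5), (17,G3,7.5), (19,G3,9), (22,G1,10.5), (22,G3,10.5), (24,G1,12)
Step 2: Sum ranks within each group.
R_1 = 35 (n_1 = 5)
R_2 = 12 (n_2 = 3)
R_3 = 31 (n_3 = 4)
Step 3: H = 12/(N(N+1)) * sum(R_i^2/n_i) - 3(N+1)
     = 12/(12*13) * (35^2/5 + 12^2/3 + 31^2/4) - 3*13
     = 0.076923 * 533.25 - 39
     = 2.019231.
Step 4: Ties present; correction factor C = 1 - 18/(12^3 - 12) = 0.989510. Corrected H = 2.019231 / 0.989510 = 2.040636.
Step 5: Under H0, H ~ chi^2(2); p-value = 0.360480.
Step 6: alpha = 0.05. fail to reject H0.

H = 2.0406, df = 2, p = 0.360480, fail to reject H0.


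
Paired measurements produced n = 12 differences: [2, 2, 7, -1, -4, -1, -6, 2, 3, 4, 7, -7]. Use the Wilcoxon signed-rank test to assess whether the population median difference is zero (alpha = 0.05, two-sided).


Step 1: Drop any zero differences (none here) and take |d_i|.
|d| = [2, 2, 7, 1, 4, 1, 6, 2, 3, 4, 7, 7]
Step 2: Midrank |d_i| (ties get averaged ranks).
ranks: |2|->4, |2|->4, |7|->11, |1|->1.5, |4|->7.5, |1|->1.5, |6|->9, |2|->4, |3|->6, |4|->7.5, |7|->11, |7|->11
Step 3: Attach original signs; sum ranks with positive sign and with negative sign.
W+ = 4 + 4 + 11 + 4 + 6 + 7.5 + 11 = 47.5
W- = 1.5 + 7.5 + 1.5 + 9 + 11 = 30.5
(Check: W+ + W- = 78 should equal n(n+1)/2 = 78.)
Step 4: Test statistic W = min(W+, W-) = 30.5.
Step 5: Ties in |d|, so use the tie-corrected normal approximation.
        E[W] = n(n+1)/4 = 12*13/4 = 39.
        Tie groups: |d|=1 (t=2), |d|=2 (t=3), |d|=4 (t=2), |d|=7 (t=3); sum(t^3 - t) = 60.
        Var[W] = n(n+1)(2n+1)/24 - sum(t^3-t)/48 = 3900/24 - 60/48 = 161.25.
        z = (W - E[W]) / sqrt(Var[W]) = (30.5 - 39) / 12.6984 = -0.6694.
        Two-sided p = 2*Phi(z) = 0.503257.
Step 6: alpha = 0.05. fail to reject H0.

W+ = 47.5, W- = 30.5, W = min = 30.5, p = 0.503257, fail to reject H0.


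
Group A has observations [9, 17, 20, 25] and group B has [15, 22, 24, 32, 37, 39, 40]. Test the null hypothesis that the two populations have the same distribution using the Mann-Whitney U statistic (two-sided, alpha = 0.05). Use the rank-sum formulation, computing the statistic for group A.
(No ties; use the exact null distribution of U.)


Step 1: Combine and sort all 11 observations; assign midranks.
sorted (value, group): (9,X), (15,Y), (17,X), (20,X), (22,Y), (24,Y), (25,X), (32,Y), (37,Y), (39,Y), (40,Y)
ranks: 9->1, 15->2, 17->3, 20->4, 22->5, 24->6, 25->7, 32->8, 37->9, 39->10, 40->11
Step 2: Rank sum for X: R1 = 1 + 3 + 4 + 7 = 15.
Step 3: U_X = R1 - n1(n1+1)/2 = 15 - 4*5/2 = 15 - 10 = 5.
       U_Y = n1*n2 - U_X = 28 - 5 = 23.
Step 4: No ties, so the exact null distribution of U (based on enumerating the C(11,4) = 330 equally likely rank assignments) gives the two-sided p-value.
Step 5: p-value = 0.109091; compare to alpha = 0.05. fail to reject H0.

U_X = 5, p = 0.109091, fail to reject H0 at alpha = 0.05.


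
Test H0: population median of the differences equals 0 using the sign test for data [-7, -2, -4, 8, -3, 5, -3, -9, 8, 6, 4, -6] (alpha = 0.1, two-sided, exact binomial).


Step 1: Discard zero differences. Original n = 12; n_eff = number of nonzero differences = 12.
Nonzero differences (with sign): -7, -2, -4, +8, -3, +5, -3, -9, +8, +6, +4, -6
Step 2: Count signs: positive = 5, negative = 7.
Step 3: Under H0: P(positive) = 0.5, so the number of positives S ~ Bin(12, 0.5).
Step 4: Two-sided exact p-value = sum of Bin(12,0.5) probabilities at or below the observed probability = 0.774414.
Step 5: alpha = 0.1. fail to reject H0.

n_eff = 12, pos = 5, neg = 7, p = 0.774414, fail to reject H0.


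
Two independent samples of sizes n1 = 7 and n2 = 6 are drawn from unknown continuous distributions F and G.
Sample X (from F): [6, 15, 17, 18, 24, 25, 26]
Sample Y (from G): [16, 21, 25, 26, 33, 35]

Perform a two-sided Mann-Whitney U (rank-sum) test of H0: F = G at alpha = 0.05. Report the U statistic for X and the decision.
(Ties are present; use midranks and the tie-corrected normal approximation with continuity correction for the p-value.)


Step 1: Combine and sort all 13 observations; assign midranks.
sorted (value, group): (6,X), (15,X), (16,Y), (17,X), (18,X), (21,Y), (24,X), (25,X), (25,Y), (26,X), (26,Y), (33,Y), (35,Y)
ranks: 6->1, 15->2, 16->3, 17->4, 18->5, 21->6, 24->7, 25->8.5, 25->8.5, 26->10.5, 26->10.5, 33->12, 35->13
Step 2: Rank sum for X: R1 = 1 + 2 + 4 + 5 + 7 + 8.5 + 10.5 = 38.
Step 3: U_X = R1 - n1(n1+1)/2 = 38 - 7*8/2 = 38 - 28 = 10.
       U_Y = n1*n2 - U_X = 42 - 10 = 32.
Step 4: Ties are present, so use the tie-corrected normal approximation (with continuity correction) for the p-value.
Step 5: p-value = 0.132546; compare to alpha = 0.05. fail to reject H0.

U_X = 10, p = 0.132546, fail to reject H0 at alpha = 0.05.


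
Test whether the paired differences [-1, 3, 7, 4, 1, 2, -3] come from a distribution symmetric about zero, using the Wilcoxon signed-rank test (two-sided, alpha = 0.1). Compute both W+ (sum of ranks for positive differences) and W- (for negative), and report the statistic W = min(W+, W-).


Step 1: Drop any zero differences (none here) and take |d_i|.
|d| = [1, 3, 7, 4, 1, 2, 3]
Step 2: Midrank |d_i| (ties get averaged ranks).
ranks: |1|->1.5, |3|->4.5, |7|->7, |4|->6, |1|->1.5, |2|->3, |3|->4.5
Step 3: Attach original signs; sum ranks with positive sign and with negative sign.
W+ = 4.5 + 7 + 6 + 1.5 + 3 = 22
W- = 1.5 + 4.5 = 6
(Check: W+ + W- = 28 should equal n(n+1)/2 = 28.)
Step 4: Test statistic W = min(W+, W-) = 6.
Step 5: Ties in |d|, so use the tie-corrected normal approximation.
        E[W] = n(n+1)/4 = 7*8/4 = 14.
        Tie groups: |d|=1 (t=2), |d|=3 (t=2); sum(t^3 - t) = 12.
        Var[W] = n(n+1)(2n+1)/24 - sum(t^3-t)/48 = 840/24 - 12/48 = 34.75.
        z = (W - E[W]) / sqrt(Var[W]) = (6 - 14) / 5.8949 = -1.3571.
        Two-sided p = 2*Phi(z) = 0.174749.
Step 6: alpha = 0.1. fail to reject H0.

W+ = 22, W- = 6, W = min = 6, p = 0.174749, fail to reject H0.


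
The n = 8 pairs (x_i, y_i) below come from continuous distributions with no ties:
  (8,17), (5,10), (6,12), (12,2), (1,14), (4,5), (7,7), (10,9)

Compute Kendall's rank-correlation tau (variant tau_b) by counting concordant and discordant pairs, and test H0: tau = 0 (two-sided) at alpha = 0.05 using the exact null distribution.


Step 1: Enumerate the 28 unordered pairs (i,j) with i<j and classify each by sign(x_j-x_i) * sign(y_j-y_i).
  (1,2):dx=-3,dy=-7->C; (1,3):dx=-2,dy=-5->C; (1,4):dx=+4,dy=-15->D; (1,5):dx=-7,dy=-3->C
  (1,6):dx=-4,dy=-12->C; (1,7):dx=-1,dy=-10->C; (1,8):dx=+2,dy=-8->D; (2,3):dx=+1,dy=+2->C
  (2,4):dx=+7,dy=-8->D; (2,5):dx=-4,dy=+4->D; (2,6):dx=-1,dy=-5->C; (2,7):dx=+2,dy=-3->D
  (2,8):dx=+5,dy=-1->D; (3,4):dx=+6,dy=-10->D; (3,5):dx=-5,dy=+2->D; (3,6):dx=-2,dy=-7->C
  (3,7):dx=+1,dy=-5->D; (3,8):dx=+4,dy=-3->D; (4,5):dx=-11,dy=+12->D; (4,6):dx=-8,dy=+3->D
  (4,7):dx=-5,dy=+5->D; (4,8):dx=-2,dy=+7->D; (5,6):dx=+3,dy=-9->D; (5,7):dx=+6,dy=-7->D
  (5,8):dx=+9,dy=-5->D; (6,7):dx=+3,dy=+2->C; (6,8):dx=+6,dy=+4->C; (7,8):dx=+3,dy=+2->C
Step 2: C = 11, D = 17, total pairs = 28.
Step 3: tau = (C - D)/(n(n-1)/2) = (11 - 17)/28 = -0.214286.
Step 4: Exact two-sided p-value (enumerate n! = 40320 permutations of y under H0): p = 0.548413.
Step 5: alpha = 0.05. fail to reject H0.

tau_b = -0.2143 (C=11, D=17), p = 0.548413, fail to reject H0.


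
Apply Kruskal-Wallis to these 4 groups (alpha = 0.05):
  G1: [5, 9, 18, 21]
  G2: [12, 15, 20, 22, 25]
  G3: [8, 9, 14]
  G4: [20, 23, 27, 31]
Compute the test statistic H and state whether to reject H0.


Step 1: Combine all N = 16 observations and assign midranks.
sorted (value, group, rank): (5,G1,1), (8,G3,2), (9,G1,3.5), (9,G3,3.5), (12,G2,5), (14,G3,6), (15,G2,7), (18,G1,8), (20,G2,9.5), (20,G4,9.5), (21,G1,11), (22,G2,12), (23,G4,13), (25,G2,14), (27,G4,15), (31,G4,16)
Step 2: Sum ranks within each group.
R_1 = 23.5 (n_1 = 4)
R_2 = 47.5 (n_2 = 5)
R_3 = 11.5 (n_3 = 3)
R_4 = 53.5 (n_4 = 4)
Step 3: H = 12/(N(N+1)) * sum(R_i^2/n_i) - 3(N+1)
     = 12/(16*17) * (23.5^2/4 + 47.5^2/5 + 11.5^2/3 + 53.5^2/4) - 3*17
     = 0.044118 * 1348.96 - 51
     = 8.512868.
Step 4: Ties present; correction factor C = 1 - 12/(16^3 - 16) = 0.997059. Corrected H = 8.512868 / 0.997059 = 8.537979.
Step 5: Under H0, H ~ chi^2(3); p-value = 0.036108.
Step 6: alpha = 0.05. reject H0.

H = 8.5380, df = 3, p = 0.036108, reject H0.


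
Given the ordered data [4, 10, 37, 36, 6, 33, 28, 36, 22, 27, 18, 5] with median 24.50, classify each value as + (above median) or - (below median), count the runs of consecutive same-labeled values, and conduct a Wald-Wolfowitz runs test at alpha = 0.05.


Step 1: Compute median = 24.50; label A = above, B = below.
Labels in order: BBAABAAABABB  (n_A = 6, n_B = 6)
Step 2: Count runs R = 7.
Step 3: Under H0 (random ordering), E[R] = 2*n_A*n_B/(n_A+n_B) + 1 = 2*6*6/12 + 1 = 7.0000.
        Var[R] = 2*n_A*n_B*(2*n_A*n_B - n_A - n_B) / ((n_A+n_B)^2 * (n_A+n_B-1)) = 4320/1584 = 2.7273.
        SD[R] = 1.6514.
Step 4: R = E[R], so z = 0 with no continuity correction.
Step 5: Two-sided p-value via normal approximation = 2*(1 - Phi(|z|)) = 1.000000.
Step 6: alpha = 0.05. fail to reject H0.

R = 7, z = 0.0000, p = 1.000000, fail to reject H0.


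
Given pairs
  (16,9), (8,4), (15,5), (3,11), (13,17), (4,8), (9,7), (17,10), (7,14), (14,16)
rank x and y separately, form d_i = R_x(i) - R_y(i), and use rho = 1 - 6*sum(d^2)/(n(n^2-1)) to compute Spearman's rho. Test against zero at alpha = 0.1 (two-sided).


Step 1: Rank x and y separately (midranks; no ties here).
rank(x): 16->9, 8->4, 15->8, 3->1, 13->6, 4->2, 9->5, 17->10, 7->3, 14->7
rank(y): 9->5, 4->1, 5->2, 11->7, 17->10, 8->4, 7->3, 10->6, 14->8, 16->9
Step 2: d_i = R_x(i) - R_y(i); compute d_i^2.
  (9-5)^2=16, (4-1)^2=9, (8-2)^2=36, (1-7)^2=36, (6-10)^2=16, (2-4)^2=4, (5-3)^2=4, (10-6)^2=16, (3-8)^2=25, (7-9)^2=4
sum(d^2) = 166.
Step 3: rho = 1 - 6*166 / (10*(10^2 - 1)) = 1 - 996/990 = -0.006061.
Step 4: Under H0, t = rho * sqrt((n-2)/(1-rho^2)) = -0.0171 ~ t(8).
Step 5: Two-sided p-value from the t-distribution with 8 df = 0.986743.
Step 6: alpha = 0.1. fail to reject H0.

rho = -0.0061, p = 0.986743, fail to reject H0 at alpha = 0.1.


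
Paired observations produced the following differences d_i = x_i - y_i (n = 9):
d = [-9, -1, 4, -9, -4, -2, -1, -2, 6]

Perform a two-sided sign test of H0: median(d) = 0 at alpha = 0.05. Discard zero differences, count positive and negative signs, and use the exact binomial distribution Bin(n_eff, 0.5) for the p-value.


Step 1: Discard zero differences. Original n = 9; n_eff = number of nonzero differences = 9.
Nonzero differences (with sign): -9, -1, +4, -9, -4, -2, -1, -2, +6
Step 2: Count signs: positive = 2, negative = 7.
Step 3: Under H0: P(positive) = 0.5, so the number of positives S ~ Bin(9, 0.5).
Step 4: Two-sided exact p-value = sum of Bin(9,0.5) probabilities at or below the observed probability = 0.179688.
Step 5: alpha = 0.05. fail to reject H0.

n_eff = 9, pos = 2, neg = 7, p = 0.179688, fail to reject H0.


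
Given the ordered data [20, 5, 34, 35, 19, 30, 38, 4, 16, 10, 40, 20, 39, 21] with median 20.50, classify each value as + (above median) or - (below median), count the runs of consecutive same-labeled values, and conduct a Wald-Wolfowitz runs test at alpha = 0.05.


Step 1: Compute median = 20.50; label A = above, B = below.
Labels in order: BBAABAABBBABAA  (n_A = 7, n_B = 7)
Step 2: Count runs R = 8.
Step 3: Under H0 (random ordering), E[R] = 2*n_A*n_B/(n_A+n_B) + 1 = 2*7*7/14 + 1 = 8.0000.
        Var[R] = 2*n_A*n_B*(2*n_A*n_B - n_A - n_B) / ((n_A+n_B)^2 * (n_A+n_B-1)) = 8232/2548 = 3.2308.
        SD[R] = 1.7974.
Step 4: R = E[R], so z = 0 with no continuity correction.
Step 5: Two-sided p-value via normal approximation = 2*(1 - Phi(|z|)) = 1.000000.
Step 6: alpha = 0.05. fail to reject H0.

R = 8, z = 0.0000, p = 1.000000, fail to reject H0.


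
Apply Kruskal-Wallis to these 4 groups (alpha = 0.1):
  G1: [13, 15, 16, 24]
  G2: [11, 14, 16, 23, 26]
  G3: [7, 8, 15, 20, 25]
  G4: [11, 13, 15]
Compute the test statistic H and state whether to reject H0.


Step 1: Combine all N = 17 observations and assign midranks.
sorted (value, group, rank): (7,G3,1), (8,G3,2), (11,G2,3.5), (11,G4,3.5), (13,G1,5.5), (13,G4,5.5), (14,G2,7), (15,G1,9), (15,G3,9), (15,G4,9), (16,G1,11.5), (16,G2,11.5), (20,G3,13), (23,G2,14), (24,G1,15), (25,G3,16), (26,G2,17)
Step 2: Sum ranks within each group.
R_1 = 41 (n_1 = 4)
R_2 = 53 (n_2 = 5)
R_3 = 41 (n_3 = 5)
R_4 = 18 (n_4 = 3)
Step 3: H = 12/(N(N+1)) * sum(R_i^2/n_i) - 3(N+1)
     = 12/(17*18) * (41^2/4 + 53^2/5 + 41^2/5 + 18^2/3) - 3*18
     = 0.039216 * 1426.25 - 54
     = 1.931373.
Step 4: Ties present; correction factor C = 1 - 42/(17^3 - 17) = 0.991422. Corrected H = 1.931373 / 0.991422 = 1.948084.
Step 5: Under H0, H ~ chi^2(3); p-value = 0.583252.
Step 6: alpha = 0.1. fail to reject H0.

H = 1.9481, df = 3, p = 0.583252, fail to reject H0.


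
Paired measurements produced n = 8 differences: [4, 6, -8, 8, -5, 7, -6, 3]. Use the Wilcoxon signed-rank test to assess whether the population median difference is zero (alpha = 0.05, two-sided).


Step 1: Drop any zero differences (none here) and take |d_i|.
|d| = [4, 6, 8, 8, 5, 7, 6, 3]
Step 2: Midrank |d_i| (ties get averaged ranks).
ranks: |4|->2, |6|->4.5, |8|->7.5, |8|->7.5, |5|->3, |7|->6, |6|->4.5, |3|->1
Step 3: Attach original signs; sum ranks with positive sign and with negative sign.
W+ = 2 + 4.5 + 7.5 + 6 + 1 = 21
W- = 7.5 + 3 + 4.5 = 15
(Check: W+ + W- = 36 should equal n(n+1)/2 = 36.)
Step 4: Test statistic W = min(W+, W-) = 15.
Step 5: Ties in |d|, so use the tie-corrected normal approximation.
        E[W] = n(n+1)/4 = 8*9/4 = 18.
        Tie groups: |d|=6 (t=2), |d|=8 (t=2); sum(t^3 - t) = 12.
        Var[W] = n(n+1)(2n+1)/24 - sum(t^3-t)/48 = 1224/24 - 12/48 = 50.75.
        z = (W - E[W]) / sqrt(Var[W]) = (15 - 18) / 7.1239 = -0.4211.
        Two-sided p = 2*Phi(z) = 0.673669.
Step 6: alpha = 0.05. fail to reject H0.

W+ = 21, W- = 15, W = min = 15, p = 0.673669, fail to reject H0.


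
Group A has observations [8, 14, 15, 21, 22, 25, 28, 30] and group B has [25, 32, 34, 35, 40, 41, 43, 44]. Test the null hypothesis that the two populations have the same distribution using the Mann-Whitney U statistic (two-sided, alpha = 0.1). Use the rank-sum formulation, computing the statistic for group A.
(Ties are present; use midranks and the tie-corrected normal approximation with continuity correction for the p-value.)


Step 1: Combine and sort all 16 observations; assign midranks.
sorted (value, group): (8,X), (14,X), (15,X), (21,X), (22,X), (25,X), (25,Y), (28,X), (30,X), (32,Y), (34,Y), (35,Y), (40,Y), (41,Y), (43,Y), (44,Y)
ranks: 8->1, 14->2, 15->3, 21->4, 22->5, 25->6.5, 25->6.5, 28->8, 30->9, 32->10, 34->11, 35->12, 40->13, 41->14, 43->15, 44->16
Step 2: Rank sum for X: R1 = 1 + 2 + 3 + 4 + 5 + 6.5 + 8 + 9 = 38.5.
Step 3: U_X = R1 - n1(n1+1)/2 = 38.5 - 8*9/2 = 38.5 - 36 = 2.5.
       U_Y = n1*n2 - U_X = 64 - 2.5 = 61.5.
Step 4: Ties are present, so use the tie-corrected normal approximation (with continuity correction) for the p-value.
Step 5: p-value = 0.002305; compare to alpha = 0.1. reject H0.

U_X = 2.5, p = 0.002305, reject H0 at alpha = 0.1.
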